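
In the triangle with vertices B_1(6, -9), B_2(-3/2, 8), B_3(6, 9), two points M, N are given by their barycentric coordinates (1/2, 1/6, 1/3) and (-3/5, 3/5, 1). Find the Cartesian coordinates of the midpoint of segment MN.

(25/8, 571/60)

Barycentric coordinates of the midpoint are the average: (-1/20, 23/60, 2/3).
Converting: (-1/20)·B_1 + (23/60)·B_2 + (2/3)·B_3 = (25/8, 571/60).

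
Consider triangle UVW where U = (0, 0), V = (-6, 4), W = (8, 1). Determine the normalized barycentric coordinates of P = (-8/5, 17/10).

(1/2, 2/5, 1/10)

Signed area of the reference triangle: [UVW] = ½·(0·(4−1) + (-6)·(1−0) + 8·(0−4)) = ½·(0 − 6 − 32) = -19.
[PVW] = ½·((-8/5)·(4−1) + (-6)·(1−(17/10)) + 8·(17/10−4)) = ½·(-24/5 + 21/5 − 92/5) = -19/2, so the U-coordinate is (-19/2)/(-19) = 1/2.
[UPW] = ½·(0·(17/10−1) + (-8/5)·(1−0) + 8·(0−(17/10))) = ½·(0 − 8/5 − 68/5) = -38/5, so the V-coordinate is 2/5.
[UVP] = ½·(0·(4−(17/10)) + (-6)·(17/10−0) + (-8/5)·(0−4)) = ½·(0 − 51/5 + 32/5) = -19/10, so the W-coordinate is 1/10.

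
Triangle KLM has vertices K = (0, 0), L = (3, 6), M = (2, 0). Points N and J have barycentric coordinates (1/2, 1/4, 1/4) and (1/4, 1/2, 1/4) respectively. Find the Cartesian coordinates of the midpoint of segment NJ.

Barycentric coordinates of the midpoint are the average: (3/8, 3/8, 1/4).
Converting: (3/8)·K + (3/8)·L + (1/4)·M = (13/8, 9/4).

(13/8, 9/4)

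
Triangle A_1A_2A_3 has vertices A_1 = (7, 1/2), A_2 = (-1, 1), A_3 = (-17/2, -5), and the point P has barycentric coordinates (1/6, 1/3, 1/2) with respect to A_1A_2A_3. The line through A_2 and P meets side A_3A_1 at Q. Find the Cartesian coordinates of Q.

(-37/8, -29/8)

Line A_2P meets A_3A_1 where the A_2-coordinate vanishes; zeroing P's A_2-weight and renormalizing leaves A_3, A_1-weights 1/2 : 1/6 → (3/4, 1/4).
So Q = (3/4)·A_3 + (1/4)·A_1 = (-37/8, -29/8).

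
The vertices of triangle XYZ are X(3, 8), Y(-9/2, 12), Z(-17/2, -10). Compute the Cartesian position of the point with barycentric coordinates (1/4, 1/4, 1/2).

(-37/8, 0)

W = (1/4)·X + (1/4)·Y + (1/2)·Z.
x-coordinate: (1/4)·3 + (1/4)·(-9/2) + (1/2)·(-17/2) = -37/8.
y-coordinate: (1/4)·8 + (1/4)·12 + (1/2)·(-10) = 0.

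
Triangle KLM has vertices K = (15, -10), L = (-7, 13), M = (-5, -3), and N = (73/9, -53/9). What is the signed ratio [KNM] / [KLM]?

1/9

[KLM] = ½·(15·(13−(-3)) + (-7)·(-3−(-10)) + (-5)·(-10−13)) = ½·(240 − 49 + 115) = 153.
[KNM] = ½·(15·(-53/9−(-3)) + (73/9)·(-3−(-10)) + (-5)·(-10−(-53/9))) = ½·(-130/3 + 511/9 + 185/9) = 17, so the ratio is 17/153 = 1/9.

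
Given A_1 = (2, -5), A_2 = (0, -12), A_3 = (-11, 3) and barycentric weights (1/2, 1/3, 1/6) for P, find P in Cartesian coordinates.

(-5/6, -6)

P = (1/2)·A_1 + (1/3)·A_2 + (1/6)·A_3.
x-coordinate: (1/2)·2 + (1/3)·0 + (1/6)·(-11) = -5/6.
y-coordinate: (1/2)·(-5) + (1/3)·(-12) + (1/6)·3 = -6.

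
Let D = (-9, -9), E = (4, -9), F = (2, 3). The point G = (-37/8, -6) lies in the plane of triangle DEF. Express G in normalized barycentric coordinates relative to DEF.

(5/8, 1/8, 1/4)

Signed area of the reference triangle: [DEF] = ½·((-9)·(-9−3) + 4·(3−(-9)) + 2·(-9−(-9))) = ½·(108 + 48 + 0) = 78.
[GEF] = ½·((-37/8)·(-9−3) + 4·(3−(-6)) + 2·(-6−(-9))) = ½·(111/2 + 36 + 6) = 195/4, so the D-coordinate is (195/4)/78 = 5/8.
[DGF] = ½·((-9)·(-6−3) + (-37/8)·(3−(-9)) + 2·(-9−(-6))) = ½·(81 − 111/2 − 6) = 39/4, so the E-coordinate is 1/8.
[DEG] = ½·((-9)·(-9−(-6)) + 4·(-6−(-9)) + (-37/8)·(-9−(-9))) = ½·(27 + 12 + 0) = 39/2, so the F-coordinate is 1/4.
Check: 5/8 + 1/8 + 1/4 = 1.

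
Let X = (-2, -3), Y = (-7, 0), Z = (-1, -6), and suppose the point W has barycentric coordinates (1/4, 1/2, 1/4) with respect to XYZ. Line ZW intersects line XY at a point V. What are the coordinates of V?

Line ZW meets XY where the Z-coordinate vanishes; zeroing W's Z-weight and renormalizing leaves X, Y-weights 1/4 : 1/2 → (1/3, 2/3).
So V = (1/3)·X + (2/3)·Y = (-16/3, -1).

(-16/3, -1)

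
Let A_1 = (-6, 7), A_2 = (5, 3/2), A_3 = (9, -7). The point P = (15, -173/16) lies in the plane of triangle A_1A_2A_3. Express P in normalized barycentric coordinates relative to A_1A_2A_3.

(-1/2, 3/8, 9/8)

Signed area of the reference triangle: [A_1A_2A_3] = ½·((-6)·(3/2−(-7)) + 5·(-7−7) + 9·(7−(3/2))) = ½·(-51 − 70 + 99/2) = -143/4.
[PA_2A_3] = ½·(15·(3/2−(-7)) + 5·(-7−(-173/16)) + 9·(-173/16−(3/2))) = ½·(255/2 + 305/16 − 1773/16) = 143/8, so the A_1-coordinate is (143/8)/(-143/4) = -1/2.
[A_1PA_3] = ½·((-6)·(-173/16−(-7)) + 15·(-7−7) + 9·(7−(-173/16))) = ½·(183/8 − 210 + 2565/16) = -429/32, so the A_2-coordinate is 3/8.
[A_1A_2P] = ½·((-6)·(3/2−(-173/16)) + 5·(-173/16−7) + 15·(7−(3/2))) = ½·(-591/8 − 1425/16 + 165/2) = -1287/32, so the A_3-coordinate is 9/8.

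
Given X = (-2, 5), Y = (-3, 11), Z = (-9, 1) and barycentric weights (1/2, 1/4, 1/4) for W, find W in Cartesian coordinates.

W = (1/2)·X + (1/4)·Y + (1/4)·Z.
x-coordinate: (1/2)·(-2) + (1/4)·(-3) + (1/4)·(-9) = -4.
y-coordinate: (1/2)·5 + (1/4)·11 + (1/4)·1 = 11/2.

(-4, 11/2)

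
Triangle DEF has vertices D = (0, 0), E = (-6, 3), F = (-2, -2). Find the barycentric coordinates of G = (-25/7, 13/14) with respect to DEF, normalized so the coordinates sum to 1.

(3/14, 1/2, 2/7)

Signed area of the reference triangle: [DEF] = ½·(0·(3−(-2)) + (-6)·(-2−0) + (-2)·(0−3)) = ½·(0 + 12 + 6) = 9.
[GEF] = ½·((-25/7)·(3−(-2)) + (-6)·(-2−(13/14)) + (-2)·(13/14−3)) = ½·(-125/7 + 123/7 + 29/7) = 27/14, so the D-coordinate is (27/14)/9 = 3/14.
[DGF] = ½·(0·(13/14−(-2)) + (-25/7)·(-2−0) + (-2)·(0−(13/14))) = ½·(0 + 50/7 + 13/7) = 9/2, so the E-coordinate is 1/2.
[DEG] = ½·(0·(3−(13/14)) + (-6)·(13/14−0) + (-25/7)·(0−3)) = ½·(0 − 39/7 + 75/7) = 18/7, so the F-coordinate is 2/7.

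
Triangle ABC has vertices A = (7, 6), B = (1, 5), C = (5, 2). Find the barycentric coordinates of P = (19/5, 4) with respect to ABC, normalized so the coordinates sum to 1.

Signed area of the reference triangle: [ABC] = ½·(7·(5−2) + 1·(2−6) + 5·(6−5)) = ½·(21 − 4 + 5) = 11.
[PBC] = ½·((19/5)·(5−2) + 1·(2−4) + 5·(4−5)) = ½·(57/5 − 2 − 5) = 11/5, so the A-coordinate is (11/5)/11 = 1/5.
[APC] = ½·(7·(4−2) + (19/5)·(2−6) + 5·(6−4)) = ½·(14 − 76/5 + 10) = 22/5, so the B-coordinate is 2/5.
[ABP] = ½·(7·(5−4) + 1·(4−6) + (19/5)·(6−5)) = ½·(7 − 2 + 19/5) = 22/5, so the C-coordinate is 2/5.
Check: 1/5 + 2/5 + 2/5 = 1.

(1/5, 2/5, 2/5)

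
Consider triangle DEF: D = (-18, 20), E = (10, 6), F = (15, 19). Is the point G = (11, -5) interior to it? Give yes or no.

Barycentric coordinates of G: (-34/217, 398/217, -21/31).
The three coordinates are negative, positive, negative; a point is interior exactly when all three are positive.

no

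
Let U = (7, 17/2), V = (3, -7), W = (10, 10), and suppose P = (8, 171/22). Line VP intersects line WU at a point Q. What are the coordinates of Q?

(17/2, 37/4)

Barycentric coordinates of P with respect to UVW: (5/11, 1/11, 5/11).
On side WU the V-coordinate is zero; dropping P's V-weight 1/11 and renormalizing the remaining 5/11 : 5/11 gives weights 1/2, 1/2 on W, U.
Q = (1/2)·(10, 10) + (1/2)·(7, 17/2) = (17/2, 37/4).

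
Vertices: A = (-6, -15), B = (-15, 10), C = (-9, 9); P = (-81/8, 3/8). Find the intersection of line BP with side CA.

(-36/5, -27/5)

Barycentric coordinates of P with respect to ABC: (3/8, 3/8, 1/4).
On side CA the B-coordinate is zero; dropping P's B-weight 3/8 and renormalizing the remaining 1/4 : 3/8 gives weights 2/5, 3/5 on C, A.
Q = (2/5)·(-9, 9) + (3/5)·(-6, -15) = (-36/5, -27/5).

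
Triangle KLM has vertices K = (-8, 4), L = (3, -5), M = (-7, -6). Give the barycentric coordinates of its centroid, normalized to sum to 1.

(1/3, 1/3, 1/3)

The centroid is the average of the vertices, so each weight is 1/3.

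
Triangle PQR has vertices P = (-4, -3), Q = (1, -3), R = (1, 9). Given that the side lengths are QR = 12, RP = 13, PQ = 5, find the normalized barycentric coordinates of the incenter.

The incenter has barycentric coordinates proportional to the opposite side lengths: (12 : 13 : 5).
Normalizing by 12+13+5 = 30 gives (2/5, 13/30, 1/6).

(2/5, 13/30, 1/6)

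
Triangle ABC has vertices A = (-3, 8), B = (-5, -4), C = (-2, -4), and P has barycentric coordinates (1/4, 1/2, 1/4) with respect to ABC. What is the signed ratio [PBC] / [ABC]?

1/4

The signed ratio [PBC]/[ABC] equals the barycentric coordinate of P at vertex A, which is 1/4.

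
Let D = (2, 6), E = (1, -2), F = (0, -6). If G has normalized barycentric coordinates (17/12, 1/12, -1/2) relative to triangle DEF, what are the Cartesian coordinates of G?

(35/12, 34/3)

G = (17/12)·D + (1/12)·E + (-1/2)·F.
x-coordinate: (17/12)·2 + (1/12)·1 + (-1/2)·0 = 35/12.
y-coordinate: (17/12)·6 + (1/12)·(-2) + (-1/2)·(-6) = 34/3.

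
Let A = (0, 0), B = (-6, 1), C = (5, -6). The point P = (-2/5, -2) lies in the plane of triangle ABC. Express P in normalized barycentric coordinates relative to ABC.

(1/5, 2/5, 2/5)

Signed area of the reference triangle: [ABC] = ½·(0·(1−(-6)) + (-6)·(-6−0) + 5·(0−1)) = ½·(0 + 36 − 5) = 31/2.
[PBC] = ½·((-2/5)·(1−(-6)) + (-6)·(-6−(-2)) + 5·(-2−1)) = ½·(-14/5 + 24 − 15) = 31/10, so the A-coordinate is (31/10)/(31/2) = 1/5.
[APC] = ½·(0·(-2−(-6)) + (-2/5)·(-6−0) + 5·(0−(-2))) = ½·(0 + 12/5 + 10) = 31/5, so the B-coordinate is 2/5.
[ABP] = ½·(0·(1−(-2)) + (-6)·(-2−0) + (-2/5)·(0−1)) = ½·(0 + 12 + 2/5) = 31/5, so the C-coordinate is 2/5.
Check: 1/5 + 2/5 + 2/5 = 1.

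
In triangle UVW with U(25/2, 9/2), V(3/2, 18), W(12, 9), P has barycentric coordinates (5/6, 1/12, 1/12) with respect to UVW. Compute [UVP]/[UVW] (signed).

1/12

The signed ratio [UVP]/[UVW] equals the barycentric coordinate of P at vertex W, which is 1/12.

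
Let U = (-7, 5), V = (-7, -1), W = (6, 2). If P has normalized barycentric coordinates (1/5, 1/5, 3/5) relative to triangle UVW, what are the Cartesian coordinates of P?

(4/5, 2)

P = (1/5)·U + (1/5)·V + (3/5)·W.
x-coordinate: (1/5)·(-7) + (1/5)·(-7) + (3/5)·6 = 4/5.
y-coordinate: (1/5)·5 + (1/5)·(-1) + (3/5)·2 = 2.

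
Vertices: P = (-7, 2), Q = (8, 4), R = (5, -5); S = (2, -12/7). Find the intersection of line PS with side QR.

Barycentric coordinates of S with respect to PQR: (2/7, 1/7, 4/7).
On side QR the P-coordinate is zero; dropping S's P-weight 2/7 and renormalizing the remaining 1/7 : 4/7 gives weights 1/5, 4/5 on Q, R.
T = (1/5)·(8, 4) + (4/5)·(5, -5) = (28/5, -16/5).

(28/5, -16/5)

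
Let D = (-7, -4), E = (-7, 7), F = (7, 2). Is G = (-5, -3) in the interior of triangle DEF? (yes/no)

Barycentric coordinates of G: (65/77, 1/77, 1/7).
The three coordinates are positive, positive, positive; a point is interior exactly when all three are positive.

yes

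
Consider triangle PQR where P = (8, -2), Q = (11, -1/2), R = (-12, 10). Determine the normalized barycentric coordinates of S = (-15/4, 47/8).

Signed area of the reference triangle: [PQR] = ½·(8·(-1/2−10) + 11·(10−(-2)) + (-12)·(-2−(-1/2))) = ½·(-84 + 132 + 18) = 33.
[SQR] = ½·((-15/4)·(-1/2−10) + 11·(10−(47/8)) + (-12)·(47/8−(-1/2))) = ½·(315/8 + 363/8 − 153/2) = 33/8, so the P-coordinate is (33/8)/33 = 1/8.
[PSR] = ½·(8·(47/8−10) + (-15/4)·(10−(-2)) + (-12)·(-2−(47/8))) = ½·(-33 − 45 + 189/2) = 33/4, so the Q-coordinate is 1/4.
[PQS] = ½·(8·(-1/2−(47/8)) + 11·(47/8−(-2)) + (-15/4)·(-2−(-1/2))) = ½·(-51 + 693/8 + 45/8) = 165/8, so the R-coordinate is 5/8.
Check: 1/8 + 1/4 + 5/8 = 1.

(1/8, 1/4, 5/8)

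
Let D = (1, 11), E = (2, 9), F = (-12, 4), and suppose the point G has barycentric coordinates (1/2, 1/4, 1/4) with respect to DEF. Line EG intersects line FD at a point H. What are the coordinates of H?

(-10/3, 26/3)

Line EG meets FD where the E-coordinate vanishes; zeroing G's E-weight and renormalizing leaves F, D-weights 1/4 : 1/2 → (1/3, 2/3).
So H = (1/3)·F + (2/3)·D = (-10/3, 26/3).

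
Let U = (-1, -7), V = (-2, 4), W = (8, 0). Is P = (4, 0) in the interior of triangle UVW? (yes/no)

Barycentric coordinates of P: (8/53, 14/53, 31/53).
The three coordinates are positive, positive, positive; a point is interior exactly when all three are positive.

yes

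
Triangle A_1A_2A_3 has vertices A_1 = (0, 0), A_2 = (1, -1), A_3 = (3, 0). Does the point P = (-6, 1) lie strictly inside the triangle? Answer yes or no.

no

Barycentric coordinates of P: (11/3, -1, -5/3).
The three coordinates are positive, negative, negative; a point is interior exactly when all three are positive.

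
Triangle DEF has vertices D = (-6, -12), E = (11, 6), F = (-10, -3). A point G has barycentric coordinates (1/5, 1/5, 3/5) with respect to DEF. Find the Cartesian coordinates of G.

G = (1/5)·D + (1/5)·E + (3/5)·F.
x-coordinate: (1/5)·(-6) + (1/5)·11 + (3/5)·(-10) = -5.
y-coordinate: (1/5)·(-12) + (1/5)·6 + (3/5)·(-3) = -3.

(-5, -3)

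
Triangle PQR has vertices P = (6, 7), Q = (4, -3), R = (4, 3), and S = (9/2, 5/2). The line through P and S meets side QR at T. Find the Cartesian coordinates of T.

Barycentric coordinates of S with respect to PQR: (1/4, 1/4, 1/2).
On side QR the P-coordinate is zero; dropping S's P-weight 1/4 and renormalizing the remaining 1/4 : 1/2 gives weights 1/3, 2/3 on Q, R.
T = (1/3)·(4, -3) + (2/3)·(4, 3) = (4, 1).

(4, 1)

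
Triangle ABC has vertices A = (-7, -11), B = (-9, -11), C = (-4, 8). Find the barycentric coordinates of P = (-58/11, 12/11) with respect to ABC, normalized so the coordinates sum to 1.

(3/11, 1/11, 7/11)

Signed area of the reference triangle: [ABC] = ½·((-7)·(-11−8) + (-9)·(8−(-11)) + (-4)·(-11−(-11))) = ½·(133 − 171 + 0) = -19.
[PBC] = ½·((-58/11)·(-11−8) + (-9)·(8−(12/11)) + (-4)·(12/11−(-11))) = ½·(1102/11 − 684/11 − 532/11) = -57/11, so the A-coordinate is (-57/11)/(-19) = 3/11.
[APC] = ½·((-7)·(12/11−8) + (-58/11)·(8−(-11)) + (-4)·(-11−(12/11))) = ½·(532/11 − 1102/11 + 532/11) = -19/11, so the B-coordinate is 1/11.
[ABP] = ½·((-7)·(-11−(12/11)) + (-9)·(12/11−(-11)) + (-58/11)·(-11−(-11))) = ½·(931/11 − 1197/11 + 0) = -133/11, so the C-coordinate is 7/11.
Check: 3/11 + 1/11 + 7/11 = 1.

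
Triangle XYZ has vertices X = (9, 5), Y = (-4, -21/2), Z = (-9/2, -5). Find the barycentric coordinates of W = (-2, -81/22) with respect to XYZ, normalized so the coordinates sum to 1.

Signed area of the reference triangle: [XYZ] = ½·(9·(-21/2−(-5)) + (-4)·(-5−5) + (-9/2)·(5−(-21/2))) = ½·(-99/2 + 40 − 279/4) = -317/8.
[WYZ] = ½·((-2)·(-21/2−(-5)) + (-4)·(-5−(-81/22)) + (-9/2)·(-81/22−(-21/2))) = ½·(11 + 58/11 − 675/22) = -317/44, so the X-coordinate is (-317/44)/(-317/8) = 2/11.
[XWZ] = ½·(9·(-81/22−(-5)) + (-2)·(-5−5) + (-9/2)·(5−(-81/22))) = ½·(261/22 + 20 − 1719/44) = -317/88, so the Y-coordinate is 1/11.
[XYW] = ½·(9·(-21/2−(-81/22)) + (-4)·(-81/22−5) + (-2)·(5−(-21/2))) = ½·(-675/11 + 382/11 − 31) = -317/11, so the Z-coordinate is 8/11.
Check: 2/11 + 1/11 + 8/11 = 1.

(2/11, 1/11, 8/11)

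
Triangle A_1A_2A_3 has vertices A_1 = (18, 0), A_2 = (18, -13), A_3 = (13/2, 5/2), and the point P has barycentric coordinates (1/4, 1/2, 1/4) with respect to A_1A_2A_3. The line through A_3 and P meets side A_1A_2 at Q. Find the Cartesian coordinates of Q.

(18, -26/3)

Line A_3P meets A_1A_2 where the A_3-coordinate vanishes; zeroing P's A_3-weight and renormalizing leaves A_1, A_2-weights 1/4 : 1/2 → (1/3, 2/3).
So Q = (1/3)·A_1 + (2/3)·A_2 = (18, -26/3).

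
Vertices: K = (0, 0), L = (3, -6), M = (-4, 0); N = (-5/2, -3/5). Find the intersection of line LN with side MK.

Barycentric coordinates of N with respect to KLM: (1/5, 1/10, 7/10).
On side MK the L-coordinate is zero; dropping N's L-weight 1/10 and renormalizing the remaining 7/10 : 1/5 gives weights 7/9, 2/9 on M, K.
J = (7/9)·(-4, 0) + (2/9)·(0, 0) = (-28/9, 0).

(-28/9, 0)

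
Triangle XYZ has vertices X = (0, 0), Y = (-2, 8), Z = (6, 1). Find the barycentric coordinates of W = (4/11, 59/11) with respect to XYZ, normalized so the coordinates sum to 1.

Signed area of the reference triangle: [XYZ] = ½·(0·(8−1) + (-2)·(1−0) + 6·(0−8)) = ½·(0 − 2 − 48) = -25.
[WYZ] = ½·((4/11)·(8−1) + (-2)·(1−(59/11)) + 6·(59/11−8)) = ½·(28/11 + 96/11 − 174/11) = -25/11, so the X-coordinate is (-25/11)/(-25) = 1/11.
[XWZ] = ½·(0·(59/11−1) + (4/11)·(1−0) + 6·(0−(59/11))) = ½·(0 + 4/11 − 354/11) = -175/11, so the Y-coordinate is 7/11.
[XYW] = ½·(0·(8−(59/11)) + (-2)·(59/11−0) + (4/11)·(0−8)) = ½·(0 − 118/11 − 32/11) = -75/11, so the Z-coordinate is 3/11.

(1/11, 7/11, 3/11)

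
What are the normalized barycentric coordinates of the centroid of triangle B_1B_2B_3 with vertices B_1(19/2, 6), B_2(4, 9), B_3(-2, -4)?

The centroid is the average of the vertices, so each weight is 1/3.

(1/3, 1/3, 1/3)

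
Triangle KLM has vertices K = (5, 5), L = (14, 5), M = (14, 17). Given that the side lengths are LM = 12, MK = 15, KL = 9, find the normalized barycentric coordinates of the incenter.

The incenter has barycentric coordinates proportional to the opposite side lengths: (12 : 15 : 9).
Normalizing by 12+15+9 = 36 gives (1/3, 5/12, 1/4).

(1/3, 5/12, 1/4)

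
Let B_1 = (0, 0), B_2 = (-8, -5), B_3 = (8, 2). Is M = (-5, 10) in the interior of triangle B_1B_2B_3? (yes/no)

no

Barycentric coordinates of M: (73/8, -15/4, -35/8).
The three coordinates are positive, negative, negative; a point is interior exactly when all three are positive.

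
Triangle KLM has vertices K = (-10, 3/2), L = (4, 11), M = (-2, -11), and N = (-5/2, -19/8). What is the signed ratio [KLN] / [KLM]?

[KLM] = ½·((-10)·(11−(-11)) + 4·(-11−(3/2)) + (-2)·(3/2−11)) = ½·(-220 − 50 + 19) = -251/2.
[KLN] = ½·((-10)·(11−(-19/8)) + 4·(-19/8−(3/2)) + (-5/2)·(3/2−11)) = ½·(-535/4 − 31/2 + 95/4) = -251/4, so the ratio is (-251/4)/(-251/2) = 1/2.

1/2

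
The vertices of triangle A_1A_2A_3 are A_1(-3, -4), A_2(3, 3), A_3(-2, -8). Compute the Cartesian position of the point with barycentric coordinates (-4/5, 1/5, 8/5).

(-1/5, -9)

P = (-4/5)·A_1 + (1/5)·A_2 + (8/5)·A_3.
x-coordinate: (-4/5)·(-3) + (1/5)·3 + (8/5)·(-2) = -1/5.
y-coordinate: (-4/5)·(-4) + (1/5)·3 + (8/5)·(-8) = -9.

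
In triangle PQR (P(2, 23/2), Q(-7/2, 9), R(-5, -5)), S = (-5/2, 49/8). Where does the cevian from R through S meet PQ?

(-5/3, 59/6)

Barycentric coordinates of S with respect to PQR: (1/4, 1/2, 1/4).
On side PQ the R-coordinate is zero; dropping S's R-weight 1/4 and renormalizing the remaining 1/4 : 1/2 gives weights 1/3, 2/3 on P, Q.
T = (1/3)·(2, 23/2) + (2/3)·(-7/2, 9) = (-5/3, 59/6).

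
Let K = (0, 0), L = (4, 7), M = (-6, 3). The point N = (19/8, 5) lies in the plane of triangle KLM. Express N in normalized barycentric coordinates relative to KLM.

(1/4, 11/16, 1/16)

Signed area of the reference triangle: [KLM] = ½·(0·(7−3) + 4·(3−0) + (-6)·(0−7)) = ½·(0 + 12 + 42) = 27.
[NLM] = ½·((19/8)·(7−3) + 4·(3−5) + (-6)·(5−7)) = ½·(19/2 − 8 + 12) = 27/4, so the K-coordinate is (27/4)/27 = 1/4.
[KNM] = ½·(0·(5−3) + (19/8)·(3−0) + (-6)·(0−5)) = ½·(0 + 57/8 + 30) = 297/16, so the L-coordinate is 11/16.
[KLN] = ½·(0·(7−5) + 4·(5−0) + (19/8)·(0−7)) = ½·(0 + 20 − 133/8) = 27/16, so the M-coordinate is 1/16.
Check: 1/4 + 11/16 + 1/16 = 1.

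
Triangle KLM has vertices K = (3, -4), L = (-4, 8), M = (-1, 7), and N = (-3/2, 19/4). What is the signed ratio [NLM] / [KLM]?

1/4

[KLM] = ½·(3·(8−7) + (-4)·(7−(-4)) + (-1)·(-4−8)) = ½·(3 − 44 + 12) = -29/2.
[NLM] = ½·((-3/2)·(8−7) + (-4)·(7−(19/4)) + (-1)·(19/4−8)) = ½·(-3/2 − 9 + 13/4) = -29/8, so the ratio is (-29/8)/(-29/2) = 1/4.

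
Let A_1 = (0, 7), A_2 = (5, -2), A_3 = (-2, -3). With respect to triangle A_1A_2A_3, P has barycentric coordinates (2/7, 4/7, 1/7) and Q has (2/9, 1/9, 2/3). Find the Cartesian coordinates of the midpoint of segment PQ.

(113/126, -5/42)

Barycentric coordinates of the midpoint are the average: (16/63, 43/126, 17/42).
Converting: (16/63)·A_1 + (43/126)·A_2 + (17/42)·A_3 = (113/126, -5/42).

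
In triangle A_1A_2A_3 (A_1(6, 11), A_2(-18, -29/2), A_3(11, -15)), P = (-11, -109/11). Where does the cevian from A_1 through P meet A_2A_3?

(-133/9, -131/9)

Barycentric coordinates of P with respect to A_1A_2A_3: (2/11, 8/11, 1/11).
On side A_2A_3 the A_1-coordinate is zero; dropping P's A_1-weight 2/11 and renormalizing the remaining 8/11 : 1/11 gives weights 8/9, 1/9 on A_2, A_3.
Q = (8/9)·(-18, -29/2) + (1/9)·(11, -15) = (-133/9, -131/9).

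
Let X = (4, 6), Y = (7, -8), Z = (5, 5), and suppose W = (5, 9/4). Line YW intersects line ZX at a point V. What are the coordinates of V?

(13/3, 17/3)

Barycentric coordinates of W with respect to XYZ: (1/2, 1/4, 1/4).
On side ZX the Y-coordinate is zero; dropping W's Y-weight 1/4 and renormalizing the remaining 1/4 : 1/2 gives weights 1/3, 2/3 on Z, X.
V = (1/3)·(5, 5) + (2/3)·(4, 6) = (13/3, 17/3).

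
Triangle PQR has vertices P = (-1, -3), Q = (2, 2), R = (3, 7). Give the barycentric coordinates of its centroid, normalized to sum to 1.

The centroid is the average of the vertices, so each weight is 1/3.

(1/3, 1/3, 1/3)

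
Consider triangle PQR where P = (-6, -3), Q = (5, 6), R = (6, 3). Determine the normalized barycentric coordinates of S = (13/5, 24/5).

Signed area of the reference triangle: [PQR] = ½·((-6)·(6−3) + 5·(3−(-3)) + 6·(-3−6)) = ½·(-18 + 30 − 54) = -21.
[SQR] = ½·((13/5)·(6−3) + 5·(3−(24/5)) + 6·(24/5−6)) = ½·(39/5 − 9 − 36/5) = -21/5, so the P-coordinate is (-21/5)/(-21) = 1/5.
[PSR] = ½·((-6)·(24/5−3) + (13/5)·(3−(-3)) + 6·(-3−(24/5))) = ½·(-54/5 + 78/5 − 234/5) = -21, so the Q-coordinate is 1.
[PQS] = ½·((-6)·(6−(24/5)) + 5·(24/5−(-3)) + (13/5)·(-3−6)) = ½·(-36/5 + 39 − 117/5) = 21/5, so the R-coordinate is -1/5.
Check: 1/5 + 1 − 1/5 = 1.

(1/5, 1, -1/5)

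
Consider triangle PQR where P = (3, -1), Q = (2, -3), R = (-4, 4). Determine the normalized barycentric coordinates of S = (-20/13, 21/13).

Signed area of the reference triangle: [PQR] = ½·(3·(-3−4) + 2·(4−(-1)) + (-4)·(-1−(-3))) = ½·(-21 + 10 − 8) = -19/2.
[SQR] = ½·((-20/13)·(-3−4) + 2·(4−(21/13)) + (-4)·(21/13−(-3))) = ½·(140/13 + 62/13 − 240/13) = -19/13, so the P-coordinate is (-19/13)/(-19/2) = 2/13.
[PSR] = ½·(3·(21/13−4) + (-20/13)·(4−(-1)) + (-4)·(-1−(21/13))) = ½·(-93/13 − 100/13 + 136/13) = -57/26, so the Q-coordinate is 3/13.
[PQS] = ½·(3·(-3−(21/13)) + 2·(21/13−(-1)) + (-20/13)·(-1−(-3))) = ½·(-180/13 + 68/13 − 40/13) = -76/13, so the R-coordinate is 8/13.
Check: 2/13 + 3/13 + 8/13 = 1.

(2/13, 3/13, 8/13)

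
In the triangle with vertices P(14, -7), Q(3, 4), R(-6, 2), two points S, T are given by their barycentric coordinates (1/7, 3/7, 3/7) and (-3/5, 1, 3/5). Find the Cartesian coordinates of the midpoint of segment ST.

Barycentric coordinates of the midpoint are the average: (-8/35, 5/7, 18/35).
Converting: (-8/35)·P + (5/7)·Q + (18/35)·R = (-29/7, 192/35).

(-29/7, 192/35)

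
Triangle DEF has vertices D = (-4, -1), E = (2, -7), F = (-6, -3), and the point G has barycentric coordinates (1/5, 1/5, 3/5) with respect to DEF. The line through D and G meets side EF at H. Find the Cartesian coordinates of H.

Line DG meets EF where the D-coordinate vanishes; zeroing G's D-weight and renormalizing leaves E, F-weights 1/5 : 3/5 → (1/4, 3/4).
So H = (1/4)·E + (3/4)·F = (-4, -4).

(-4, -4)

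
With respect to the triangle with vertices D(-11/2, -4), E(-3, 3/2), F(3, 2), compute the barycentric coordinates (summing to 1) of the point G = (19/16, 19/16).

(1/8, 1/8, 3/4)

Signed area of the reference triangle: [DEF] = ½·((-11/2)·(3/2−2) + (-3)·(2−(-4)) + 3·(-4−(3/2))) = ½·(11/4 − 18 − 33/2) = -127/8.
[GEF] = ½·((19/16)·(3/2−2) + (-3)·(2−(19/16)) + 3·(19/16−(3/2))) = ½·(-19/32 − 39/16 − 15/16) = -127/64, so the D-coordinate is (-127/64)/(-127/8) = 1/8.
[DGF] = ½·((-11/2)·(19/16−2) + (19/16)·(2−(-4)) + 3·(-4−(19/16))) = ½·(143/32 + 57/8 − 249/16) = -127/64, so the E-coordinate is 1/8.
[DEG] = ½·((-11/2)·(3/2−(19/16)) + (-3)·(19/16−(-4)) + (19/16)·(-4−(3/2))) = ½·(-55/32 − 249/16 − 209/32) = -381/32, so the F-coordinate is 3/4.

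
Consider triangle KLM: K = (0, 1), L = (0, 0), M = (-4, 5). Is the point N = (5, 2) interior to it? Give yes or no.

Barycentric coordinates of N: (33/4, -6, -5/4).
The three coordinates are positive, negative, negative; a point is interior exactly when all three are positive.

no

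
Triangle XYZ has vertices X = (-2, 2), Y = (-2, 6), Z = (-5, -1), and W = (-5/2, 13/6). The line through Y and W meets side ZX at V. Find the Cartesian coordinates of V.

(-13/5, 7/5)

Barycentric coordinates of W with respect to XYZ: (2/3, 1/6, 1/6).
On side ZX the Y-coordinate is zero; dropping W's Y-weight 1/6 and renormalizing the remaining 1/6 : 2/3 gives weights 1/5, 4/5 on Z, X.
V = (1/5)·(-5, -1) + (4/5)·(-2, 2) = (-13/5, 7/5).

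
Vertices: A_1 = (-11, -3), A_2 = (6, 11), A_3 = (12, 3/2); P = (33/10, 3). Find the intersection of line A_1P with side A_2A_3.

(66/7, 39/7)

Barycentric coordinates of P with respect to A_1A_2A_3: (3/10, 3/10, 2/5).
On side A_2A_3 the A_1-coordinate is zero; dropping P's A_1-weight 3/10 and renormalizing the remaining 3/10 : 2/5 gives weights 3/7, 4/7 on A_2, A_3.
Q = (3/7)·(6, 11) + (4/7)·(12, 3/2) = (66/7, 39/7).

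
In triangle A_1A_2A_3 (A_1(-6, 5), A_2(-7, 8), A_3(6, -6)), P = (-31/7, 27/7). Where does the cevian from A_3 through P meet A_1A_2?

(-37/6, 11/2)

Barycentric coordinates of P with respect to A_1A_2A_3: (5/7, 1/7, 1/7).
On side A_1A_2 the A_3-coordinate is zero; dropping P's A_3-weight 1/7 and renormalizing the remaining 5/7 : 1/7 gives weights 5/6, 1/6 on A_1, A_2.
Q = (5/6)·(-6, 5) + (1/6)·(-7, 8) = (-37/6, 11/2).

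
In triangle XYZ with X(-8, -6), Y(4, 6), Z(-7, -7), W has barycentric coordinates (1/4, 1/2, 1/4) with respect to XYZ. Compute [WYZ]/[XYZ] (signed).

1/4

The signed ratio [WYZ]/[XYZ] equals the barycentric coordinate of W at vertex X, which is 1/4.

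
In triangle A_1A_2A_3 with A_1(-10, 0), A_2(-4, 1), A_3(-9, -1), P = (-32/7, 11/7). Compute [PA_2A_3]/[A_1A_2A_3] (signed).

4/7

[A_1A_2A_3] = ½·((-10)·(1−(-1)) + (-4)·(-1−0) + (-9)·(0−1)) = ½·(-20 + 4 + 9) = -7/2.
[PA_2A_3] = ½·((-32/7)·(1−(-1)) + (-4)·(-1−(11/7)) + (-9)·(11/7−1)) = ½·(-64/7 + 72/7 − 36/7) = -2, so the ratio is (-2)/(-7/2) = 4/7.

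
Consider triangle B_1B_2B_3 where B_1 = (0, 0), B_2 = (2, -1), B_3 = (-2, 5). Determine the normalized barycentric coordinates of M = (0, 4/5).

(3/5, 1/5, 1/5)

Signed area of the reference triangle: [B_1B_2B_3] = ½·(0·(-1−5) + 2·(5−0) + (-2)·(0−(-1))) = ½·(0 + 10 − 2) = 4.
[MB_2B_3] = ½·(0·(-1−5) + 2·(5−(4/5)) + (-2)·(4/5−(-1))) = ½·(0 + 42/5 − 18/5) = 12/5, so the B_1-coordinate is (12/5)/4 = 3/5.
[B_1MB_3] = ½·(0·(4/5−5) + 0·(5−0) + (-2)·(0−(4/5))) = ½·(0 + 0 + 8/5) = 4/5, so the B_2-coordinate is 1/5.
[B_1B_2M] = ½·(0·(-1−(4/5)) + 2·(4/5−0) + 0·(0−(-1))) = ½·(0 + 8/5 + 0) = 4/5, so the B_3-coordinate is 1/5.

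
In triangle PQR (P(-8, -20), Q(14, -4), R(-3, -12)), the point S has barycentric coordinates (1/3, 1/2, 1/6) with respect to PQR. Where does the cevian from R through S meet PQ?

Line RS meets PQ where the R-coordinate vanishes; zeroing S's R-weight and renormalizing leaves P, Q-weights 1/3 : 1/2 → (2/5, 3/5).
So T = (2/5)·P + (3/5)·Q = (26/5, -52/5).

(26/5, -52/5)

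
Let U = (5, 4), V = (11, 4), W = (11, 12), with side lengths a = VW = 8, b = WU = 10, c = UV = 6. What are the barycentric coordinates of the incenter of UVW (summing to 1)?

(1/3, 5/12, 1/4)

The incenter has barycentric coordinates proportional to the opposite side lengths: (8 : 10 : 6).
Normalizing by 8+10+6 = 24 gives (1/3, 5/12, 1/4).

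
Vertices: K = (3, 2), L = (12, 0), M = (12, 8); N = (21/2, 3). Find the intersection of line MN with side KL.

(39/4, 1/2)

Barycentric coordinates of N with respect to KLM: (1/6, 1/2, 1/3).
On side KL the M-coordinate is zero; dropping N's M-weight 1/3 and renormalizing the remaining 1/6 : 1/2 gives weights 1/4, 3/4 on K, L.
J = (1/4)·(3, 2) + (3/4)·(12, 0) = (39/4, 1/2).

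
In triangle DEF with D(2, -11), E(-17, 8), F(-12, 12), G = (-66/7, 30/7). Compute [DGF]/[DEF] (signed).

2/7

[DEF] = ½·(2·(8−12) + (-17)·(12−(-11)) + (-12)·(-11−8)) = ½·(-8 − 391 + 228) = -171/2.
[DGF] = ½·(2·(30/7−12) + (-66/7)·(12−(-11)) + (-12)·(-11−(30/7))) = ½·(-108/7 − 1518/7 + 1284/7) = -171/7, so the ratio is (-171/7)/(-171/2) = 2/7.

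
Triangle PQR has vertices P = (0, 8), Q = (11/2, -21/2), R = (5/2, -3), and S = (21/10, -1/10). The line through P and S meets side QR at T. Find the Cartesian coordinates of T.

(7/2, -11/2)

Barycentric coordinates of S with respect to PQR: (2/5, 1/5, 2/5).
On side QR the P-coordinate is zero; dropping S's P-weight 2/5 and renormalizing the remaining 1/5 : 2/5 gives weights 1/3, 2/3 on Q, R.
T = (1/3)·(11/2, -21/2) + (2/3)·(5/2, -3) = (7/2, -11/2).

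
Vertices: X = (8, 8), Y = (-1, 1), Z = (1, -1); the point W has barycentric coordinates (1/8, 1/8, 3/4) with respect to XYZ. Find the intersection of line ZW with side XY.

(7/2, 9/2)

Line ZW meets XY where the Z-coordinate vanishes; zeroing W's Z-weight and renormalizing leaves X, Y-weights 1/8 : 1/8 → (1/2, 1/2).
So V = (1/2)·X + (1/2)·Y = (7/2, 9/2).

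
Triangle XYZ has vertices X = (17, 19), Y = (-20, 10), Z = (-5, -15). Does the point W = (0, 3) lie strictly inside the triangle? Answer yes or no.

Barycentric coordinates of W: (79/212, 113/530, 439/1060).
The three coordinates are positive, positive, positive; a point is interior exactly when all three are positive.

yes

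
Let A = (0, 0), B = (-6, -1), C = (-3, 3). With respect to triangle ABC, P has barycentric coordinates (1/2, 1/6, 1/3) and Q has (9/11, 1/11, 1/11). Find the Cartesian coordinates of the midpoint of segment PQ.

Barycentric coordinates of the midpoint are the average: (29/44, 17/132, 7/33).
Converting: (29/44)·A + (17/132)·B + (7/33)·C = (-31/22, 67/132).

(-31/22, 67/132)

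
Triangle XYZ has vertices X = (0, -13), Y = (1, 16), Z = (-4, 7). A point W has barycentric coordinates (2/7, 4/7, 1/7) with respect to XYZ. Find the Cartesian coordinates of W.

(0, 45/7)

W = (2/7)·X + (4/7)·Y + (1/7)·Z.
x-coordinate: (2/7)·0 + (4/7)·1 + (1/7)·(-4) = 0.
y-coordinate: (2/7)·(-13) + (4/7)·16 + (1/7)·7 = 45/7.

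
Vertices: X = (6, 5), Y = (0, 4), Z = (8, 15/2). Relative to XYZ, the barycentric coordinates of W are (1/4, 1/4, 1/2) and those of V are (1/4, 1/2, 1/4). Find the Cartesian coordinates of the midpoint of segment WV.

(9/2, 89/16)

Barycentric coordinates of the midpoint are the average: (1/4, 3/8, 3/8).
Converting: (1/4)·X + (3/8)·Y + (3/8)·Z = (9/2, 89/16).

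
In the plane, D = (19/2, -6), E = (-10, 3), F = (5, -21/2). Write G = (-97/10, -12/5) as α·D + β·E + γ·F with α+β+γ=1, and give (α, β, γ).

(-3/5, 4/5, 4/5)

Signed area of the reference triangle: [DEF] = ½·((19/2)·(3−(-21/2)) + (-10)·(-21/2−(-6)) + 5·(-6−3)) = ½·(513/4 + 45 − 45) = 513/8.
[GEF] = ½·((-97/10)·(3−(-21/2)) + (-10)·(-21/2−(-12/5)) + 5·(-12/5−3)) = ½·(-2619/20 + 81 − 27) = -1539/40, so the D-coordinate is (-1539/40)/(513/8) = -3/5.
[DGF] = ½·((19/2)·(-12/5−(-21/2)) + (-97/10)·(-21/2−(-6)) + 5·(-6−(-12/5))) = ½·(1539/20 + 873/20 − 18) = 513/10, so the E-coordinate is 4/5.
[DEG] = ½·((19/2)·(3−(-12/5)) + (-10)·(-12/5−(-6)) + (-97/10)·(-6−3)) = ½·(513/10 − 36 + 873/10) = 513/10, so the F-coordinate is 4/5.
Check: -3/5 + 4/5 + 4/5 = 1.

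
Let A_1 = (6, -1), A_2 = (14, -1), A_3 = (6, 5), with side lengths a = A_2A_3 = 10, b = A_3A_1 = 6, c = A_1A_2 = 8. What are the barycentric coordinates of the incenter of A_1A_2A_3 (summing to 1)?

The incenter has barycentric coordinates proportional to the opposite side lengths: (10 : 6 : 8).
Normalizing by 10+6+8 = 24 gives (5/12, 1/4, 1/3).

(5/12, 1/4, 1/3)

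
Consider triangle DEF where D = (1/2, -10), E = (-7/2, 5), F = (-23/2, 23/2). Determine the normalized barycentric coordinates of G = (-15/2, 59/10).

Signed area of the reference triangle: [DEF] = ½·((1/2)·(5−(23/2)) + (-7/2)·(23/2−(-10)) + (-23/2)·(-10−5)) = ½·(-13/4 − 301/4 + 345/2) = 47.
[GEF] = ½·((-15/2)·(5−(23/2)) + (-7/2)·(23/2−(59/10)) + (-23/2)·(59/10−5)) = ½·(195/4 − 98/5 − 207/20) = 47/5, so the D-coordinate is (47/5)/47 = 1/5.
[DGF] = ½·((1/2)·(59/10−(23/2)) + (-15/2)·(23/2−(-10)) + (-23/2)·(-10−(59/10))) = ½·(-14/5 − 645/4 + 3657/20) = 47/5, so the E-coordinate is 1/5.
[DEG] = ½·((1/2)·(5−(59/10)) + (-7/2)·(59/10−(-10)) + (-15/2)·(-10−5)) = ½·(-9/20 − 1113/20 + 225/2) = 141/5, so the F-coordinate is 3/5.

(1/5, 1/5, 3/5)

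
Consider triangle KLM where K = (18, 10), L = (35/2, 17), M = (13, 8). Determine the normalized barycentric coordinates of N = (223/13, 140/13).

(9/13, 2/13, 2/13)

Signed area of the reference triangle: [KLM] = ½·(18·(17−8) + (35/2)·(8−10) + 13·(10−17)) = ½·(162 − 35 − 91) = 18.
[NLM] = ½·((223/13)·(17−8) + (35/2)·(8−(140/13)) + 13·(140/13−17)) = ½·(2007/13 − 630/13 − 81) = 162/13, so the K-coordinate is (162/13)/18 = 9/13.
[KNM] = ½·(18·(140/13−8) + (223/13)·(8−10) + 13·(10−(140/13))) = ½·(648/13 − 446/13 − 10) = 36/13, so the L-coordinate is 2/13.
[KLN] = ½·(18·(17−(140/13)) + (35/2)·(140/13−10) + (223/13)·(10−17)) = ½·(1458/13 + 175/13 − 1561/13) = 36/13, so the M-coordinate is 2/13.
Check: 9/13 + 2/13 + 2/13 = 1.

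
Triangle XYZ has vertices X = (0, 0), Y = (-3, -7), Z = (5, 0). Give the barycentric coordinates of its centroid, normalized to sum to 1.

The centroid is the average of the vertices, so each weight is 1/3.

(1/3, 1/3, 1/3)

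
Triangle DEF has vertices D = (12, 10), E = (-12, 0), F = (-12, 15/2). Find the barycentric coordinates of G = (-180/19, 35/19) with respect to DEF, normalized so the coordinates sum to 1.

Signed area of the reference triangle: [DEF] = ½·(12·(0−(15/2)) + (-12)·(15/2−10) + (-12)·(10−0)) = ½·(-90 + 30 − 120) = -90.
[GEF] = ½·((-180/19)·(0−(15/2)) + (-12)·(15/2−(35/19)) + (-12)·(35/19−0)) = ½·(1350/19 − 1290/19 − 420/19) = -180/19, so the D-coordinate is (-180/19)/(-90) = 2/19.
[DGF] = ½·(12·(35/19−(15/2)) + (-180/19)·(15/2−10) + (-12)·(10−(35/19))) = ½·(-1290/19 + 450/19 − 1860/19) = -1350/19, so the E-coordinate is 15/19.
[DEG] = ½·(12·(0−(35/19)) + (-12)·(35/19−10) + (-180/19)·(10−0)) = ½·(-420/19 + 1860/19 − 1800/19) = -180/19, so the F-coordinate is 2/19.

(2/19, 15/19, 2/19)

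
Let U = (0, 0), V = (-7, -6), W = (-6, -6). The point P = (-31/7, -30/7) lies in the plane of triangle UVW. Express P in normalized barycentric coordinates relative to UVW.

(2/7, 1/7, 4/7)

Signed area of the reference triangle: [UVW] = ½·(0·(-6−(-6)) + (-7)·(-6−0) + (-6)·(0−(-6))) = ½·(0 + 42 − 36) = 3.
[PVW] = ½·((-31/7)·(-6−(-6)) + (-7)·(-6−(-30/7)) + (-6)·(-30/7−(-6))) = ½·(0 + 12 − 72/7) = 6/7, so the U-coordinate is (6/7)/3 = 2/7.
[UPW] = ½·(0·(-30/7−(-6)) + (-31/7)·(-6−0) + (-6)·(0−(-30/7))) = ½·(0 + 186/7 − 180/7) = 3/7, so the V-coordinate is 1/7.
[UVP] = ½·(0·(-6−(-30/7)) + (-7)·(-30/7−0) + (-31/7)·(0−(-6))) = ½·(0 + 30 − 186/7) = 12/7, so the W-coordinate is 4/7.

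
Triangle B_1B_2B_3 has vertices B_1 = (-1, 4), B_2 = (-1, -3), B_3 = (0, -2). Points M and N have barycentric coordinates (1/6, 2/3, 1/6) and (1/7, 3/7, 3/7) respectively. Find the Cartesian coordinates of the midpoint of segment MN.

Barycentric coordinates of the midpoint are the average: (13/84, 23/42, 25/84).
Converting: (13/84)·B_1 + (23/42)·B_2 + (25/84)·B_3 = (-59/84, -34/21).

(-59/84, -34/21)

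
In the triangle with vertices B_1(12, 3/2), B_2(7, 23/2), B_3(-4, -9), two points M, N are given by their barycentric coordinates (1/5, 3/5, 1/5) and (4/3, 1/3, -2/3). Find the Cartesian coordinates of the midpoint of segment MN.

(67/5, 517/60)

Barycentric coordinates of the midpoint are the average: (23/30, 7/15, -7/30).
Converting: (23/30)·B_1 + (7/15)·B_2 + (-7/30)·B_3 = (67/5, 517/60).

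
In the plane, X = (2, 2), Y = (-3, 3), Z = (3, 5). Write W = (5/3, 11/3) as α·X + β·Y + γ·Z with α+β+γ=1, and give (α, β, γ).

(1/3, 1/6, 1/2)

Signed area of the reference triangle: [XYZ] = ½·(2·(3−5) + (-3)·(5−2) + 3·(2−3)) = ½·(-4 − 9 − 3) = -8.
[WYZ] = ½·((5/3)·(3−5) + (-3)·(5−(11/3)) + 3·(11/3−3)) = ½·(-10/3 − 4 + 2) = -8/3, so the X-coordinate is (-8/3)/(-8) = 1/3.
[XWZ] = ½·(2·(11/3−5) + (5/3)·(5−2) + 3·(2−(11/3))) = ½·(-8/3 + 5 − 5) = -4/3, so the Y-coordinate is 1/6.
[XYW] = ½·(2·(3−(11/3)) + (-3)·(11/3−2) + (5/3)·(2−3)) = ½·(-4/3 − 5 − 5/3) = -4, so the Z-coordinate is 1/2.
Check: 1/3 + 1/6 + 1/2 = 1.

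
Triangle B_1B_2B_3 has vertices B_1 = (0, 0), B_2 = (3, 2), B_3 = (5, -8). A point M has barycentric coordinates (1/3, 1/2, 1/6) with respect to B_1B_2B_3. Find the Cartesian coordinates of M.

(7/3, -1/3)

M = (1/3)·B_1 + (1/2)·B_2 + (1/6)·B_3.
x-coordinate: (1/3)·0 + (1/2)·3 + (1/6)·5 = 7/3.
y-coordinate: (1/3)·0 + (1/2)·2 + (1/6)·(-8) = -1/3.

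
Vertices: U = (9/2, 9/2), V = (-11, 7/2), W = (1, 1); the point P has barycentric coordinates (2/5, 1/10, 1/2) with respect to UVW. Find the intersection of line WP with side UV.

(7/5, 43/10)

Line WP meets UV where the W-coordinate vanishes; zeroing P's W-weight and renormalizing leaves U, V-weights 2/5 : 1/10 → (4/5, 1/5).
So Q = (4/5)·U + (1/5)·V = (7/5, 43/10).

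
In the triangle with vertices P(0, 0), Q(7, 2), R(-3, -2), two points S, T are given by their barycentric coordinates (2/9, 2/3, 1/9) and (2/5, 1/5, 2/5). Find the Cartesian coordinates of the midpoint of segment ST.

(34/15, 16/45)

Barycentric coordinates of the midpoint are the average: (14/45, 13/30, 23/90).
Converting: (14/45)·P + (13/30)·Q + (23/90)·R = (34/15, 16/45).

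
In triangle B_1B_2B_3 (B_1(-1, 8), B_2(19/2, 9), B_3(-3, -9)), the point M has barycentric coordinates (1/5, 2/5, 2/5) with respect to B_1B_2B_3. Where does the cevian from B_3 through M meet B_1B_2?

Line B_3M meets B_1B_2 where the B_3-coordinate vanishes; zeroing M's B_3-weight and renormalizing leaves B_1, B_2-weights 1/5 : 2/5 → (1/3, 2/3).
So N = (1/3)·B_1 + (2/3)·B_2 = (6, 26/3).

(6, 26/3)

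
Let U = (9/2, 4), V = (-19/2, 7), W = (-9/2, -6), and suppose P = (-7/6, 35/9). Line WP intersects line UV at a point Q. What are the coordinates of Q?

Barycentric coordinates of P with respect to UVW: (5/9, 1/3, 1/9).
On side UV the W-coordinate is zero; dropping P's W-weight 1/9 and renormalizing the remaining 5/9 : 1/3 gives weights 5/8, 3/8 on U, V.
Q = (5/8)·(9/2, 4) + (3/8)·(-19/2, 7) = (-3/4, 41/8).

(-3/4, 41/8)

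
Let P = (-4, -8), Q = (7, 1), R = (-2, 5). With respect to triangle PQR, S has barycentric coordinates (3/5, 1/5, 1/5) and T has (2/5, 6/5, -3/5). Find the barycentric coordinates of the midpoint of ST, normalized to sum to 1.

(1/2, 7/10, -1/5)

Since both coordinate triples sum to 1, the midpoint's barycentrics are the componentwise average.
(3/5+2/5)/2 = 1/2; similarly 7/10 and -1/5.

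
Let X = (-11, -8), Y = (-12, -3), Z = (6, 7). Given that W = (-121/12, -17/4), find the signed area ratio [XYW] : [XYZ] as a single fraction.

1/12

[XYZ] = ½·((-11)·(-3−7) + (-12)·(7−(-8)) + 6·(-8−(-3))) = ½·(110 − 180 − 30) = -50.
[XYW] = ½·((-11)·(-3−(-17/4)) + (-12)·(-17/4−(-8)) + (-121/12)·(-8−(-3))) = ½·(-55/4 − 45 + 605/12) = -25/6, so the ratio is (-25/6)/(-50) = 1/12.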